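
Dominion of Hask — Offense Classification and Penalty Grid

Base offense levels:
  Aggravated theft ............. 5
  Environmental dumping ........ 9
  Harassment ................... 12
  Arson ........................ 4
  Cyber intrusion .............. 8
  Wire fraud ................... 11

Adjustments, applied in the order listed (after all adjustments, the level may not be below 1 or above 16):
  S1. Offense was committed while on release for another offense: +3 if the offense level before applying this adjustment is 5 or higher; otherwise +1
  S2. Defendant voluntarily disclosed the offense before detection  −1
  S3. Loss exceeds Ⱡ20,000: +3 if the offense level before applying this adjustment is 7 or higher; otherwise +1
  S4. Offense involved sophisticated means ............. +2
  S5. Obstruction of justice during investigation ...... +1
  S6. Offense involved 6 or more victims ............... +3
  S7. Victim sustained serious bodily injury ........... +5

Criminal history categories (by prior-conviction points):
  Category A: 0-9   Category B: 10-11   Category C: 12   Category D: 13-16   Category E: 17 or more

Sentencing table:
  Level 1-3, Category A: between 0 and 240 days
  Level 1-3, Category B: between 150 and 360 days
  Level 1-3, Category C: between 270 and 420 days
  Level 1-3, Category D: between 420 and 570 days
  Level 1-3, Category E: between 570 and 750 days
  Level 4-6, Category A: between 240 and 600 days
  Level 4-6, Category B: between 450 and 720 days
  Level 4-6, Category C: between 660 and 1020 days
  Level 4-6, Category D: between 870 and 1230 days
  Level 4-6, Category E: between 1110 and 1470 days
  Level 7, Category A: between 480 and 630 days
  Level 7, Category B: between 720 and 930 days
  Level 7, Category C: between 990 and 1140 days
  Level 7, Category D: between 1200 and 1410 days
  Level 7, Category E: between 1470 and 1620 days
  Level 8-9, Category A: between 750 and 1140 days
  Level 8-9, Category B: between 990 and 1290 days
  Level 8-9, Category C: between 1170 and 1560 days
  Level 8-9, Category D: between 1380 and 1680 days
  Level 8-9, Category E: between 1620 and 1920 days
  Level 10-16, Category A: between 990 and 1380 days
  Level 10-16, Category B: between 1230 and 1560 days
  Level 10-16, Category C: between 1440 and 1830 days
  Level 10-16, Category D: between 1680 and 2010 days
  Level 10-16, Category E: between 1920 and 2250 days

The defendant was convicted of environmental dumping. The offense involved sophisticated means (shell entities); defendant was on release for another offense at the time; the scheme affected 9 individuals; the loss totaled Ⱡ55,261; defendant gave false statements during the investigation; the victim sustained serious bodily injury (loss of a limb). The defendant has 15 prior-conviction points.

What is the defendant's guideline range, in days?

1680-2010 days

Base offense level for environmental dumping: 9.
S1 applies (level before this adjustment is 9 ≥ 5, so +3): 9 + 3 = 12.
S2 does not apply.
S3 applies (level before this adjustment is 12 ≥ 7, so +3): 12 + 3 = 15.
S4 applies: 15 + 2 = 17.
S5 applies: 17 + 1 = 18.
S6 applies: 18 + 3 = 21.
S7 applies: 21 + 5 = 26.
Level 26 exceeds the maximum of 16; capped at 16.
Final offense level: 16.
Criminal history: 15 prior points → Category D (13-16).
Level 16 falls in the 10-16 band.
Grid: Level 10-16 × Category D = 1680-2010 days.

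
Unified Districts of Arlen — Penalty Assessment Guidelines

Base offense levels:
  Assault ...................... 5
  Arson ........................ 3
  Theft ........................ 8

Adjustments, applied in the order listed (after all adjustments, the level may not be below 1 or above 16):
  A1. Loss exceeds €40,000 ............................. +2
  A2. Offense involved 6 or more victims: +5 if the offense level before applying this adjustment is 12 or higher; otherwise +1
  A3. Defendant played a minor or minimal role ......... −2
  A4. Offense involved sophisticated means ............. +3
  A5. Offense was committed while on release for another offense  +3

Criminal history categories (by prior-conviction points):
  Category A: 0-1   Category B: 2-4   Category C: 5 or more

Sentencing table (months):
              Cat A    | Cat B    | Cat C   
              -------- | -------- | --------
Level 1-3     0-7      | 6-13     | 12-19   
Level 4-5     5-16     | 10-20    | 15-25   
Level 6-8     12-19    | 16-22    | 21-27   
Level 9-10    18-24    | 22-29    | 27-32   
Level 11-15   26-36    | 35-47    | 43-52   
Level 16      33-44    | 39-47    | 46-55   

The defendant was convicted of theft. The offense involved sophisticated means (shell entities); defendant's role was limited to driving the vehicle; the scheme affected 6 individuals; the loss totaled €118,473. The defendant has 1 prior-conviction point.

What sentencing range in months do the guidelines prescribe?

26-36 months

Base offense level for theft: 8.
A1 applies: 8 + 2 = 10.
A2 applies (level before this adjustment is 10 < 12, so +1): 10 + 1 = 11.
A3 applies: 11 − 2 = 9.
A4 applies: 9 + 3 = 12.
A5 does not apply.
Final offense level: 12.
Criminal history: 1 prior point → Category A (0-1).
Level 12 falls in the 11-15 band.
Grid: Level 11-15 × Category A = 26-36 months.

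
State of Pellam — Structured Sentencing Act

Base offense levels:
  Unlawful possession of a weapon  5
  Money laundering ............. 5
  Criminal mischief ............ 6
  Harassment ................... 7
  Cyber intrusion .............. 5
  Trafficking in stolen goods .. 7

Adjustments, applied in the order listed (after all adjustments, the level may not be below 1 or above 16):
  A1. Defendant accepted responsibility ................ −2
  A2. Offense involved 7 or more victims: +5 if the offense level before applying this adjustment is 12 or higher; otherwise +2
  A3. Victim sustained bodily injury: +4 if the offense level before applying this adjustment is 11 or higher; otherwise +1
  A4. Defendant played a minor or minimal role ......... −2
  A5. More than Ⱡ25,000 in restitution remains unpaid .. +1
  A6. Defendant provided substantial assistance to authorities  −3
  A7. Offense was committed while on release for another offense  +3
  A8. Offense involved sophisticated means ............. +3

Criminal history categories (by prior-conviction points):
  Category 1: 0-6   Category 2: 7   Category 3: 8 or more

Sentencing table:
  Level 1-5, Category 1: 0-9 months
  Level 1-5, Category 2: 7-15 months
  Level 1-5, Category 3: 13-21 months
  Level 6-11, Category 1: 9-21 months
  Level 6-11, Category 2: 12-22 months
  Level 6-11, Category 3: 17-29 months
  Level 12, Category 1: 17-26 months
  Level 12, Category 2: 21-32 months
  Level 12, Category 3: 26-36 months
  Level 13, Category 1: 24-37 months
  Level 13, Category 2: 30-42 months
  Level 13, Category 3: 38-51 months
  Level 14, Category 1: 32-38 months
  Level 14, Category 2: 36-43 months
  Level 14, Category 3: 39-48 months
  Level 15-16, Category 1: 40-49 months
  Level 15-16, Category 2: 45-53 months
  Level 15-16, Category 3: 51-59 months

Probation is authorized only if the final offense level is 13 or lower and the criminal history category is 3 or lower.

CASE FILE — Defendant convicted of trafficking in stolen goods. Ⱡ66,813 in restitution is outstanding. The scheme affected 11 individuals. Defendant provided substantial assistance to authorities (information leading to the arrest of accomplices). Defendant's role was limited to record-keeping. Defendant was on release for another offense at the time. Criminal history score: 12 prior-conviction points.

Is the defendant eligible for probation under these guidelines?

Base offense level for trafficking in stolen goods: 7.
A2 applies (level before this adjustment is 7 < 12, so +2): 7 + 2 = 9.
A4 applies: 9 − 2 = 7.
A5 applies: 7 + 1 = 8.
A6 applies: 8 − 3 = 5.
A7 applies: 5 + 3 = 8.
A8 does not apply.
Final offense level: 8.
Criminal history: 12 prior points → Category 3 (8+).
Level 8 falls in the 6-11 band.
Grid: Level 6-11 × Category 3 = 17-29 months.
Probation check: level 8 ≤ 13 and category 3 ≤ 3 → eligible.

Yes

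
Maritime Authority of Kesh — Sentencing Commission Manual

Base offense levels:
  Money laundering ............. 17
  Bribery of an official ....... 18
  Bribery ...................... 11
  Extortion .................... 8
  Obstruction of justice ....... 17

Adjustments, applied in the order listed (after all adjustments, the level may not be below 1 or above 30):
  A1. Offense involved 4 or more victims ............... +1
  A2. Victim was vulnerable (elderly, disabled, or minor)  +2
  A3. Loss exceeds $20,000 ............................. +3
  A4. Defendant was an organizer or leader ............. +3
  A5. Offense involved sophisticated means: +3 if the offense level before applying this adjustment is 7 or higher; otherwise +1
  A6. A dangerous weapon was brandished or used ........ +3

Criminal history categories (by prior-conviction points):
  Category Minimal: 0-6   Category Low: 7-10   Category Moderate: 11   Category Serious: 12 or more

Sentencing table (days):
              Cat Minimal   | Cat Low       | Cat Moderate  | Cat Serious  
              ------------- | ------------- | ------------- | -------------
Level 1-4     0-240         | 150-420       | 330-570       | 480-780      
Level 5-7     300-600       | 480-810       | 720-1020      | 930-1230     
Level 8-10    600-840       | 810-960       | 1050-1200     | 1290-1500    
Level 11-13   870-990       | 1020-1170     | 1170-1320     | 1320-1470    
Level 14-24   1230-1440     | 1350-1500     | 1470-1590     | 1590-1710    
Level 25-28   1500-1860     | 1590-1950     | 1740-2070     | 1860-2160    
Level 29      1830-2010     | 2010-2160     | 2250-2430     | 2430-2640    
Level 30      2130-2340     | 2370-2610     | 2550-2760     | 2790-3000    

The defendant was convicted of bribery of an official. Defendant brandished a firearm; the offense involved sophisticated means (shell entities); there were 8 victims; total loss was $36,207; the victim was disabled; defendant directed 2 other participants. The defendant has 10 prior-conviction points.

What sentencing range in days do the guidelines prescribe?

2370-2610 days

Base offense level for bribery of an official: 18.
A1 applies: 18 + 1 = 19.
A2 applies: 19 + 2 = 21.
A3 applies: 21 + 3 = 24.
A4 applies: 24 + 3 = 27.
A5 applies (level before this adjustment is 27 ≥ 7, so +3): 27 + 3 = 30.
A6 applies: 30 + 3 = 33.
Level 33 exceeds the maximum of 30; capped at 30.
Final offense level: 30.
Criminal history: 10 prior points → Category Low (7-10).
Level 30 falls in the 30 band.
Grid: Level 30 × Category Low = 2370-2610 days.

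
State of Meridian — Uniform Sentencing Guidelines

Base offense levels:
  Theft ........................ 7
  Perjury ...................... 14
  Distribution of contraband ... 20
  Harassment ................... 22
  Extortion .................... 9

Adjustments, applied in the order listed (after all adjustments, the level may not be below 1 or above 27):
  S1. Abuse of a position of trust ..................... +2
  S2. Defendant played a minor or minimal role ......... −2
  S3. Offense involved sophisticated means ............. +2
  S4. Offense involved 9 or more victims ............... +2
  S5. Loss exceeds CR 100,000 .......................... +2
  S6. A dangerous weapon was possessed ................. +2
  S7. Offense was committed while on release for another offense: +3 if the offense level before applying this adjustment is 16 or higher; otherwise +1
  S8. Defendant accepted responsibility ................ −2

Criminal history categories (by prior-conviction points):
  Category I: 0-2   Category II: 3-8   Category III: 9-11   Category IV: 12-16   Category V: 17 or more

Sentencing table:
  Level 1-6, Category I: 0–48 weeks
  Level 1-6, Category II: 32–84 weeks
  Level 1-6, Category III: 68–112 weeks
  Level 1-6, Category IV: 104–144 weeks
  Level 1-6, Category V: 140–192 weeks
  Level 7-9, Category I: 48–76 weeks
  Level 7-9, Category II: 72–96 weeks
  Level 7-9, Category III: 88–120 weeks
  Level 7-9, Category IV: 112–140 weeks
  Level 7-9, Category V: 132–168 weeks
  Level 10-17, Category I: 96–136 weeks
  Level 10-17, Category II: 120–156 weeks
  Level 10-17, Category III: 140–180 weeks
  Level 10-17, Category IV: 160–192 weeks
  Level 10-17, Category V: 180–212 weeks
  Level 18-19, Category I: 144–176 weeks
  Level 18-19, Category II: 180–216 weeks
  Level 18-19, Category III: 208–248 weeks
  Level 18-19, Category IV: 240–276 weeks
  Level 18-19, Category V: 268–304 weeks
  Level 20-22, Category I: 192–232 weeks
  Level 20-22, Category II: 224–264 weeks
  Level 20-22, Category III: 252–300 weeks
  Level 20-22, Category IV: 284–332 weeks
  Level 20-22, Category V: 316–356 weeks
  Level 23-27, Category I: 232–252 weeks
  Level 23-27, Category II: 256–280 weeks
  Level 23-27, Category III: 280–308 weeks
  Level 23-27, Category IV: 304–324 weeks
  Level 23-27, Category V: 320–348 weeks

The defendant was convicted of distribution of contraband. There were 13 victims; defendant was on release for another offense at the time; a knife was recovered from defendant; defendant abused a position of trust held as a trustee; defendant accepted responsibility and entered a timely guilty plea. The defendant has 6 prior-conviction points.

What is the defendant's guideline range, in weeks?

Base offense level for distribution of contraband: 20.
S1 applies: 20 + 2 = 22.
S2 does not apply.
S4 applies: 22 + 2 = 24.
S6 applies: 24 + 2 = 26.
S7 applies (level before this adjustment is 26 ≥ 16, so +3): 26 + 3 = 29.
S8 applies: 29 − 2 = 27.
Final offense level: 27.
Criminal history: 6 prior points → Category II (3-8).
Level 27 falls in the 23-27 band.
Grid: Level 23-27 × Category II = 256-280 weeks.

256-280 weeks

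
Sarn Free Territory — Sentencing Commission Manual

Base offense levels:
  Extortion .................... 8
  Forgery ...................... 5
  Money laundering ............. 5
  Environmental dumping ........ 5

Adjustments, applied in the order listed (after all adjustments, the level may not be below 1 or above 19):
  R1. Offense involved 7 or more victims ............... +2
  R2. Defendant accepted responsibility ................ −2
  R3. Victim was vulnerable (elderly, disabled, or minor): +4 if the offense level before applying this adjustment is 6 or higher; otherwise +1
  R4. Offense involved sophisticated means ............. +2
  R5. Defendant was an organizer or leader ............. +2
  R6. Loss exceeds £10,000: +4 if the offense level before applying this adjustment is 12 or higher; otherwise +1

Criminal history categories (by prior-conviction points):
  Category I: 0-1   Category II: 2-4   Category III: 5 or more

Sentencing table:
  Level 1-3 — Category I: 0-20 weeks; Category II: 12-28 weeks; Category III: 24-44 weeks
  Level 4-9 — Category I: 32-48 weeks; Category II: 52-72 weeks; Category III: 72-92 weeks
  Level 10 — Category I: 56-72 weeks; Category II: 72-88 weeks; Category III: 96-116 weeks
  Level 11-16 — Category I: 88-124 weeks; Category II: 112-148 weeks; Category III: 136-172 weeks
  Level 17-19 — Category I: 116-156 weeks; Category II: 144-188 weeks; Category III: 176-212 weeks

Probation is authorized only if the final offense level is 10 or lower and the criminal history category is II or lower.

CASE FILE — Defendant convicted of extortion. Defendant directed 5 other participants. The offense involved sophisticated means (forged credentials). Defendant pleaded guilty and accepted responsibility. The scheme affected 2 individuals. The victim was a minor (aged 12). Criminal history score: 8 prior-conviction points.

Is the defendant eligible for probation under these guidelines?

Base offense level for extortion: 8.
R1 does not apply.
R2 applies: 8 − 2 = 6.
R3 applies (level before this adjustment is 6 ≥ 6, so +4): 6 + 4 = 10.
R4 applies: 10 + 2 = 12.
R5 applies: 12 + 2 = 14.
Final offense level: 14.
Criminal history: 8 prior points → Category III (5+).
Level 14 falls in the 11-16 band.
Grid: Level 11-16 × Category III = 136-172 weeks.
Probation check: level 14 > 10 and category III > II → not eligible.

No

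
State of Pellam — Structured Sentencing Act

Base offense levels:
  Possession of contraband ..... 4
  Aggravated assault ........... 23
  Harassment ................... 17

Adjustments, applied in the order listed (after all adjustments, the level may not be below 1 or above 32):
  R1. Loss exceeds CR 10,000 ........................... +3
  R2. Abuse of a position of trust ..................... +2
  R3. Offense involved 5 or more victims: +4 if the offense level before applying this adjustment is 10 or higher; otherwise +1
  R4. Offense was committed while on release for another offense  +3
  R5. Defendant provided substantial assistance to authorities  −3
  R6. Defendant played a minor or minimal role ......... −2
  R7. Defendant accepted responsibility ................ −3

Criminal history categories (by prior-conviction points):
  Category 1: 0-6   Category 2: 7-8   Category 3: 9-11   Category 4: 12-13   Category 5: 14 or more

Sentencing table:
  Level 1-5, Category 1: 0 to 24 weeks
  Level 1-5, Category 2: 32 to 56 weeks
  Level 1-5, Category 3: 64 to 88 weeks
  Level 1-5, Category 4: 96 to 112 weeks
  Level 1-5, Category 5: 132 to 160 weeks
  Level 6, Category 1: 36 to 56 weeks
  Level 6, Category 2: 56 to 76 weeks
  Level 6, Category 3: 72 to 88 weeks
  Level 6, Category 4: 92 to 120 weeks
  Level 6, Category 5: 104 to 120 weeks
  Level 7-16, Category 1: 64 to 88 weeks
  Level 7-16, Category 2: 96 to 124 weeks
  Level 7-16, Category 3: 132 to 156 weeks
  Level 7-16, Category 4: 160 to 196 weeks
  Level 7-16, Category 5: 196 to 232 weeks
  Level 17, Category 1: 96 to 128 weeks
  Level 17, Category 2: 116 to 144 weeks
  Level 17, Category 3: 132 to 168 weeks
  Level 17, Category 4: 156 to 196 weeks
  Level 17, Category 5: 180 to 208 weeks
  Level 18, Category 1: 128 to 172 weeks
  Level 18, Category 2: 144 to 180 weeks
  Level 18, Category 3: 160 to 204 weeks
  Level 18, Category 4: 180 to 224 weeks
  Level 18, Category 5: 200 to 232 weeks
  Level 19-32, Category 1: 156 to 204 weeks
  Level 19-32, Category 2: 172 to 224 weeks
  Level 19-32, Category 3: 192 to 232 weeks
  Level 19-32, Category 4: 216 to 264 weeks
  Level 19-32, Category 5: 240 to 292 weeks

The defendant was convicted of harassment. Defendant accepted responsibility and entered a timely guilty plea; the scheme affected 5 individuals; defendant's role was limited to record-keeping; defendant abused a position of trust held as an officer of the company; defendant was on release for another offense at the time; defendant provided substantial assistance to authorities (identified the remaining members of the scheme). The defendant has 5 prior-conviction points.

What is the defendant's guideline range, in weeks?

128-172 weeks

Base offense level for harassment: 17.
R1 does not apply.
R2 applies: 17 + 2 = 19.
R3 applies (level before this adjustment is 19 ≥ 10, so +4): 19 + 4 = 23.
R4 applies: 23 + 3 = 26.
R5 applies: 26 − 3 = 23.
R6 applies: 23 − 2 = 21.
R7 applies: 21 − 3 = 18.
Final offense level: 18.
Criminal history: 5 prior points → Category 1 (0-6).
Level 18 falls in the 18 band.
Grid: Level 18 × Category 1 = 128-172 weeks.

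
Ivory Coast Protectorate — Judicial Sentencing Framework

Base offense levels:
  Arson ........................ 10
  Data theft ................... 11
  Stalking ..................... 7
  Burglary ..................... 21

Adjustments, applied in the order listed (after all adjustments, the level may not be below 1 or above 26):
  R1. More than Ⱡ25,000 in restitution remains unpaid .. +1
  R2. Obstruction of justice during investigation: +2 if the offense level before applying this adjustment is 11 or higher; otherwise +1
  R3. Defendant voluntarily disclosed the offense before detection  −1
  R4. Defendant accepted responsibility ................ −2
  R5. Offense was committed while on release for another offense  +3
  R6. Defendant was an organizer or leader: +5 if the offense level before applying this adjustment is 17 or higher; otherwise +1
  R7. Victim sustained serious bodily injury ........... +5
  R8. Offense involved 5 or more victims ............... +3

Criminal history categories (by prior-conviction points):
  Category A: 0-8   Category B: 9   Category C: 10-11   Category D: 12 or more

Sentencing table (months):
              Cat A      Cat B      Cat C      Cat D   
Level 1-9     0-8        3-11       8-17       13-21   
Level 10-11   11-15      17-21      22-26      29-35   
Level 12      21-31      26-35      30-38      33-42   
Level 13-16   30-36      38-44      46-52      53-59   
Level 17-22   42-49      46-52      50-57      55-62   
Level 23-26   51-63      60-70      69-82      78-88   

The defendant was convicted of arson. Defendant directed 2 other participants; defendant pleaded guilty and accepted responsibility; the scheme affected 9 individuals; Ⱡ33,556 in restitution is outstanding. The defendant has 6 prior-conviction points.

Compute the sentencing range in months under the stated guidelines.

Base offense level for arson: 10.
R1 applies: 10 + 1 = 11.
R2 does not apply.
R4 applies: 11 − 2 = 9.
R6 applies (level before this adjustment is 9 < 17, so +1): 9 + 1 = 10.
R7 does not apply.
R8 applies: 10 + 3 = 13.
Final offense level: 13.
Criminal history: 6 prior points → Category A (0-8).
Level 13 falls in the 13-16 band.
Grid: Level 13-16 × Category A = 30-36 months.

30-36 months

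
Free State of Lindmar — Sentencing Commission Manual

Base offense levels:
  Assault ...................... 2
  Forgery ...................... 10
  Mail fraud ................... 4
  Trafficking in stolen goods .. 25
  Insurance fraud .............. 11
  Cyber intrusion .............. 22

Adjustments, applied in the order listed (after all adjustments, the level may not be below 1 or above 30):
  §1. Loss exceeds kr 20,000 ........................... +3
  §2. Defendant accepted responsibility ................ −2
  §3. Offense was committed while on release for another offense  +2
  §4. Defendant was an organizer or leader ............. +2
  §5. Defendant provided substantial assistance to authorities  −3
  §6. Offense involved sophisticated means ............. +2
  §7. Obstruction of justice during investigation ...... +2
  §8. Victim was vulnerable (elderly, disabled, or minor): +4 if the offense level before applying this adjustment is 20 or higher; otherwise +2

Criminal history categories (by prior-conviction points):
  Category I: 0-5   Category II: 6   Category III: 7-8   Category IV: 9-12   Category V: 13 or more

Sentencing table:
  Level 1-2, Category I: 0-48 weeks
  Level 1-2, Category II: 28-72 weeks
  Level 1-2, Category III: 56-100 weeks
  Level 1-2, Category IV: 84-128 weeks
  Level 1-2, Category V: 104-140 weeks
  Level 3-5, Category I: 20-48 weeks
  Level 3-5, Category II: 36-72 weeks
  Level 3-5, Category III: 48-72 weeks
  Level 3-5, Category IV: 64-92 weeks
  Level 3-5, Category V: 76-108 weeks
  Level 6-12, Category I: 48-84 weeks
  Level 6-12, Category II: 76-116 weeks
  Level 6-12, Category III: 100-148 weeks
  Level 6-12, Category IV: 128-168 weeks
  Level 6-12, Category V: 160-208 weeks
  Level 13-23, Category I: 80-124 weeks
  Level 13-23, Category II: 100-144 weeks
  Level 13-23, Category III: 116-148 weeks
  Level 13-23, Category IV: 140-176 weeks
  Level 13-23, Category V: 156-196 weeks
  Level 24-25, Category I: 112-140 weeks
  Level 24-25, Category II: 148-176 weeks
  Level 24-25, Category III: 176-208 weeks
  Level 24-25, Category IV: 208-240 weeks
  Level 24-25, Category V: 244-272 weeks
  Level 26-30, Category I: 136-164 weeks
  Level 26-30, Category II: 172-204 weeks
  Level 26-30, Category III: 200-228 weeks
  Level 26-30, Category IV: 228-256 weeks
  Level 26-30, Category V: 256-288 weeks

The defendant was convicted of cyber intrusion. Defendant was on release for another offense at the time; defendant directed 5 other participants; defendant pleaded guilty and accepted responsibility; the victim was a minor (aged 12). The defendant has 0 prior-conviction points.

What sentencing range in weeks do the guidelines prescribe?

Base offense level for cyber intrusion: 22.
§2 applies: 22 − 2 = 20.
§3 applies: 20 + 2 = 22.
§4 applies: 22 + 2 = 24.
§5 does not apply.
§6 does not apply.
§7 does not apply.
§8 applies (level before this adjustment is 24 ≥ 20, so +4): 24 + 4 = 28.
Final offense level: 28.
Criminal history: 0 prior points → Category I (0-5).
Level 28 falls in the 26-30 band.
Grid: Level 26-30 × Category I = 136-164 weeks.

136-164 weeks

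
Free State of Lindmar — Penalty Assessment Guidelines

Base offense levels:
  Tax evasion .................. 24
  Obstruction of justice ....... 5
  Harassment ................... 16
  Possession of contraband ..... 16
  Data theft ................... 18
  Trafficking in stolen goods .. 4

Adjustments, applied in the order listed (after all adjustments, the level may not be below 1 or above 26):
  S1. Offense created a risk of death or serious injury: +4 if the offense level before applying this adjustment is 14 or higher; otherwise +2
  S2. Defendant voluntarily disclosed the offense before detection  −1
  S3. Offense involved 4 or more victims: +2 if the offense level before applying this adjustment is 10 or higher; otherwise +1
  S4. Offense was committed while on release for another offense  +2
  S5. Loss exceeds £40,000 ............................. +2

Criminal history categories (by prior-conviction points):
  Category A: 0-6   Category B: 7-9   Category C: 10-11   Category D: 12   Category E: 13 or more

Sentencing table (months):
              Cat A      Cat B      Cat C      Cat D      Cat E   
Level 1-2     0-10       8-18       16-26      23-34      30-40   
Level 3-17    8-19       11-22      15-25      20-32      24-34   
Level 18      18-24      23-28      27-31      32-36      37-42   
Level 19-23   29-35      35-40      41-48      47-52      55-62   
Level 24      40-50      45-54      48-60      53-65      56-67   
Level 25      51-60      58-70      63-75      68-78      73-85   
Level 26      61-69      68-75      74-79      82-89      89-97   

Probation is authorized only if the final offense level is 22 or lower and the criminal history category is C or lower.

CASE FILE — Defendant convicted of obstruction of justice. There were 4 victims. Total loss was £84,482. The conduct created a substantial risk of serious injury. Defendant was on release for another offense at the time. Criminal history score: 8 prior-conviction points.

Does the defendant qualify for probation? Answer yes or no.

Base offense level for obstruction of justice: 5.
S1 applies (level before this adjustment is 5 < 14, so +2): 5 + 2 = 7.
S2 does not apply.
S3 applies (level before this adjustment is 7 < 10, so +1): 7 + 1 = 8.
S4 applies: 8 + 2 = 10.
S5 applies: 10 + 2 = 12.
Final offense level: 12.
Criminal history: 8 prior points → Category B (7-9).
Level 12 falls in the 3-17 band.
Grid: Level 3-17 × Category B = 11-22 months.
Probation check: level 12 ≤ 22 and category B ≤ C → eligible.

Yes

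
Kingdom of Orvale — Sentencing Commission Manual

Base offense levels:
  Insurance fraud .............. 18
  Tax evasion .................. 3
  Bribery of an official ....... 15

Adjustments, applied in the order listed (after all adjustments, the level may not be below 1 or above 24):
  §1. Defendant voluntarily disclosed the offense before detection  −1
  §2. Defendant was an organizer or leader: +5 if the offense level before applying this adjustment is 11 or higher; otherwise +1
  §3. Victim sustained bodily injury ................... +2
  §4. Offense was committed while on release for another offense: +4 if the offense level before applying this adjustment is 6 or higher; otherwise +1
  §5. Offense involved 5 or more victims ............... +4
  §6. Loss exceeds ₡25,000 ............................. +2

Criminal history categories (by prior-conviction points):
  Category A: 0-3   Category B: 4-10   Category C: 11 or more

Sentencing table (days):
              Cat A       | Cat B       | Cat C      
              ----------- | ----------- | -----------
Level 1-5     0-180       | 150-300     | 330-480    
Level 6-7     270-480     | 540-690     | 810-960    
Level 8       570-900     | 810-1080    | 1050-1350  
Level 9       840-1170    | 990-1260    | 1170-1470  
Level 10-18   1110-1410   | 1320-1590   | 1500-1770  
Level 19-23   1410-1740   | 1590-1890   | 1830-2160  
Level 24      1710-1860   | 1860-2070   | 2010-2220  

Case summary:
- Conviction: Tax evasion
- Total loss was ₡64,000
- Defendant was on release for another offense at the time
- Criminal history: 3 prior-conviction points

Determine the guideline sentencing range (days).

Base offense level for tax evasion: 3.
§4 applies (level before this adjustment is 3 < 6, so +1): 3 + 1 = 4.
§6 applies: 4 + 2 = 6.
Final offense level: 6.
Criminal history: 3 prior points → Category A (0-3).
Level 6 falls in the 6-7 band.
Grid: Level 6-7 × Category A = 270-480 days.

270-480 days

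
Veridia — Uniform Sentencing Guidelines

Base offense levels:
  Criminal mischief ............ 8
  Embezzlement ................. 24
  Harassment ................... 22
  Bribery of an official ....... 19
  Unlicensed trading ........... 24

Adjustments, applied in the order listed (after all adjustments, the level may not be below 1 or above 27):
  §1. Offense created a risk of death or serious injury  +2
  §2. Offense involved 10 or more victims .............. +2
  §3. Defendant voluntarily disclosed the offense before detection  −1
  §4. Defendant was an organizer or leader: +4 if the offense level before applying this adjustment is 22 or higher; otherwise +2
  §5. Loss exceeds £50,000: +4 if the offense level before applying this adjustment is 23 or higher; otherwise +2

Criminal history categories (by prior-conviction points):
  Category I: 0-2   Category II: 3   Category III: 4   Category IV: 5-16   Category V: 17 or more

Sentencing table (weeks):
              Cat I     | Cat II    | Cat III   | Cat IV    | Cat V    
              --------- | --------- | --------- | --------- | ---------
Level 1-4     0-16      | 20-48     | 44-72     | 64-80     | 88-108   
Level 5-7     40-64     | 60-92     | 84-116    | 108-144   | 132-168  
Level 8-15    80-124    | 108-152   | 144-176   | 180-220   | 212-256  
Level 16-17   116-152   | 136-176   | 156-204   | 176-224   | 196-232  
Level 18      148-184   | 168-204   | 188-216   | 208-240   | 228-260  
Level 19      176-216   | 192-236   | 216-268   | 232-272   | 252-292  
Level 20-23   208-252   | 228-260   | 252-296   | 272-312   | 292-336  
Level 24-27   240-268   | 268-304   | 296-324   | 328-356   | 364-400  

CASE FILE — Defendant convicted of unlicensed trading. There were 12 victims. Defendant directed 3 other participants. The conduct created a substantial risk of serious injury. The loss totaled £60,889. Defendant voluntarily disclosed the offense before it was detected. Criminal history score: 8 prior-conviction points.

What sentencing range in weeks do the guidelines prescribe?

Base offense level for unlicensed trading: 24.
§1 applies: 24 + 2 = 26.
§2 applies: 26 + 2 = 28.
§3 applies: 28 − 1 = 27.
§4 applies (level before this adjustment is 27 ≥ 22, so +4): 27 + 4 = 31.
§5 applies (level before this adjustment is 31 ≥ 23, so +4): 31 + 4 = 35.
Level 35 exceeds the maximum of 27; capped at 27.
Final offense level: 27.
Criminal history: 8 prior points → Category IV (5-16).
Level 27 falls in the 24-27 band.
Grid: Level 24-27 × Category IV = 328-356 weeks.

328-356 weeks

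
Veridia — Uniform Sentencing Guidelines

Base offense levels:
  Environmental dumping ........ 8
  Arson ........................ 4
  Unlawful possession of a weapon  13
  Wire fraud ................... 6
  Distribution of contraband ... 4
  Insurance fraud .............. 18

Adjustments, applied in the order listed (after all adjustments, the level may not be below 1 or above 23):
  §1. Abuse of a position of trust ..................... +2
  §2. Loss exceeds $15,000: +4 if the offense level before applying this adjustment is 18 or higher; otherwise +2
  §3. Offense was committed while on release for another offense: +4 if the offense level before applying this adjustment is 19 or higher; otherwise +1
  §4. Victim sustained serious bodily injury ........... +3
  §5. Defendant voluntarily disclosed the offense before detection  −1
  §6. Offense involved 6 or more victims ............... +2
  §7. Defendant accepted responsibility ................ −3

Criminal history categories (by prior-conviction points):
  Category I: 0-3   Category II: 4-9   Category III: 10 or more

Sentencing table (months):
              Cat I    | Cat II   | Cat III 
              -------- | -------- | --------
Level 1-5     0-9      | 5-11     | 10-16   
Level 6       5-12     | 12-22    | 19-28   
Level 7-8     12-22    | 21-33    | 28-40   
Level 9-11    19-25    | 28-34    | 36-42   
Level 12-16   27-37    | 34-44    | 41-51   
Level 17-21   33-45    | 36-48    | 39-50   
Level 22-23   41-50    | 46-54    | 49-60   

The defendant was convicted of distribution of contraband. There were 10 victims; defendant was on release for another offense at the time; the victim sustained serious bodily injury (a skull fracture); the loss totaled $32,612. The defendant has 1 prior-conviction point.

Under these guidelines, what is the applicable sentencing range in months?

27-37 months

Base offense level for distribution of contraband: 4.
§1 does not apply.
§2 applies (level before this adjustment is 4 < 18, so +2): 4 + 2 = 6.
§3 applies (level before this adjustment is 6 < 19, so +1): 6 + 1 = 7.
§4 applies: 7 + 3 = 10.
§5 does not apply.
§6 applies: 10 + 2 = 12.
§7 does not apply.
Final offense level: 12.
Criminal history: 1 prior point → Category I (0-3).
Level 12 falls in the 12-16 band.
Grid: Level 12-16 × Category I = 27-37 months.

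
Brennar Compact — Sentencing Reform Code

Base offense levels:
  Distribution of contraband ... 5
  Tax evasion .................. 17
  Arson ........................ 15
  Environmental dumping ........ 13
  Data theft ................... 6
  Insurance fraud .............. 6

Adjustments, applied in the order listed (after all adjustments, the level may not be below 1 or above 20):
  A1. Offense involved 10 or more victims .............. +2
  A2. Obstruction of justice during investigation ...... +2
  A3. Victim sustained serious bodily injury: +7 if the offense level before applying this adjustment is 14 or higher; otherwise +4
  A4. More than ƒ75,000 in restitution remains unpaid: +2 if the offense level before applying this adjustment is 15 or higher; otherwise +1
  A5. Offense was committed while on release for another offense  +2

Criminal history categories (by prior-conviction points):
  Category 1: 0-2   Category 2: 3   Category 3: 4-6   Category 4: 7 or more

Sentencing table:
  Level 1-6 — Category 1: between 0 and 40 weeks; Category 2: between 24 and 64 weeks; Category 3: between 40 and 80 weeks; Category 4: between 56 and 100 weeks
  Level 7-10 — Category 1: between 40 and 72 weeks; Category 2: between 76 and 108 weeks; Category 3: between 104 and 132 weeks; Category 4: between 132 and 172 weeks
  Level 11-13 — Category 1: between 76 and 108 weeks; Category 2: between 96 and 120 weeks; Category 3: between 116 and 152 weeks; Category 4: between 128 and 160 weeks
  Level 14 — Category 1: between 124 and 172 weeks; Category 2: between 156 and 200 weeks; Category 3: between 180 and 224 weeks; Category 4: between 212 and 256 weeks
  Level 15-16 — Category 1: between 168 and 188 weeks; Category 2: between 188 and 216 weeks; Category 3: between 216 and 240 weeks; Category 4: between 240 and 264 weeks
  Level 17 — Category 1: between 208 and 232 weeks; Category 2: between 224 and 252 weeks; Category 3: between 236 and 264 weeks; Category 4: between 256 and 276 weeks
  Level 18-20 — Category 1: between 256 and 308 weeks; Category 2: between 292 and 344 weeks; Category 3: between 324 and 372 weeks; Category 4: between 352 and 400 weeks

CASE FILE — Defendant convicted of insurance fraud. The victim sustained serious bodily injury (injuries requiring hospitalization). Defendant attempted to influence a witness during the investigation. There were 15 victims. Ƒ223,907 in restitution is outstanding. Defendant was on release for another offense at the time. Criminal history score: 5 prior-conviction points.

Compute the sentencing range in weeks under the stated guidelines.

Base offense level for insurance fraud: 6.
A1 applies: 6 + 2 = 8.
A2 applies: 8 + 2 = 10.
A3 applies (level before this adjustment is 10 < 14, so +4): 10 + 4 = 14.
A4 applies (level before this adjustment is 14 < 15, so +1): 14 + 1 = 15.
A5 applies: 15 + 2 = 17.
Final offense level: 17.
Criminal history: 5 prior points → Category 3 (4-6).
Level 17 falls in the 17 band.
Grid: Level 17 × Category 3 = 236-264 weeks.

236-264 weeks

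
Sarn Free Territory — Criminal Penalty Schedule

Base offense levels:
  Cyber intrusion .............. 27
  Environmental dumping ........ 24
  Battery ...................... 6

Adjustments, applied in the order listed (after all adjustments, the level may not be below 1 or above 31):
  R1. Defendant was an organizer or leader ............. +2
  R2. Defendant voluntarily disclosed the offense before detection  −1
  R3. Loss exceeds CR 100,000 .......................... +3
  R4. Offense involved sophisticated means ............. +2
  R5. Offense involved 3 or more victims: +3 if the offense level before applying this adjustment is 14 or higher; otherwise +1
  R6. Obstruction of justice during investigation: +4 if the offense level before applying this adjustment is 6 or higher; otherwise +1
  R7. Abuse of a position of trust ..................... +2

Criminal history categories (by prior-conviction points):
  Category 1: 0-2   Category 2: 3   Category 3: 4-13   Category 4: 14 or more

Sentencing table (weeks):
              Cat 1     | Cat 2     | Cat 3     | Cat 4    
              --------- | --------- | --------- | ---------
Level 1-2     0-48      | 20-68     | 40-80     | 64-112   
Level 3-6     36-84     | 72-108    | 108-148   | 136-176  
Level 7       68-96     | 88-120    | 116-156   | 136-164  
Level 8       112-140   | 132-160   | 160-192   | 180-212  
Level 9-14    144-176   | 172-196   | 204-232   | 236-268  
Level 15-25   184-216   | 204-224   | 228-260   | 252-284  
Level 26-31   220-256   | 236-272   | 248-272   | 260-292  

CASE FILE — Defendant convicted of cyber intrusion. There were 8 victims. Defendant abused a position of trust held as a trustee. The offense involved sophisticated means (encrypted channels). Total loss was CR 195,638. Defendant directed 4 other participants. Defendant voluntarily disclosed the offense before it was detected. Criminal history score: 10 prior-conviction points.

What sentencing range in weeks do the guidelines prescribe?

Base offense level for cyber intrusion: 27.
R1 applies: 27 + 2 = 29.
R2 applies: 29 − 1 = 28.
R3 applies: 28 + 3 = 31.
R4 applies: 31 + 2 = 33.
R5 applies (level before this adjustment is 33 ≥ 14, so +3): 33 + 3 = 36.
R7 applies: 36 + 2 = 38.
Level 38 exceeds the maximum of 31; capped at 31.
Final offense level: 31.
Criminal history: 10 prior points → Category 3 (4-13).
Level 31 falls in the 26-31 band.
Grid: Level 26-31 × Category 3 = 248-272 weeks.

248-272 weeks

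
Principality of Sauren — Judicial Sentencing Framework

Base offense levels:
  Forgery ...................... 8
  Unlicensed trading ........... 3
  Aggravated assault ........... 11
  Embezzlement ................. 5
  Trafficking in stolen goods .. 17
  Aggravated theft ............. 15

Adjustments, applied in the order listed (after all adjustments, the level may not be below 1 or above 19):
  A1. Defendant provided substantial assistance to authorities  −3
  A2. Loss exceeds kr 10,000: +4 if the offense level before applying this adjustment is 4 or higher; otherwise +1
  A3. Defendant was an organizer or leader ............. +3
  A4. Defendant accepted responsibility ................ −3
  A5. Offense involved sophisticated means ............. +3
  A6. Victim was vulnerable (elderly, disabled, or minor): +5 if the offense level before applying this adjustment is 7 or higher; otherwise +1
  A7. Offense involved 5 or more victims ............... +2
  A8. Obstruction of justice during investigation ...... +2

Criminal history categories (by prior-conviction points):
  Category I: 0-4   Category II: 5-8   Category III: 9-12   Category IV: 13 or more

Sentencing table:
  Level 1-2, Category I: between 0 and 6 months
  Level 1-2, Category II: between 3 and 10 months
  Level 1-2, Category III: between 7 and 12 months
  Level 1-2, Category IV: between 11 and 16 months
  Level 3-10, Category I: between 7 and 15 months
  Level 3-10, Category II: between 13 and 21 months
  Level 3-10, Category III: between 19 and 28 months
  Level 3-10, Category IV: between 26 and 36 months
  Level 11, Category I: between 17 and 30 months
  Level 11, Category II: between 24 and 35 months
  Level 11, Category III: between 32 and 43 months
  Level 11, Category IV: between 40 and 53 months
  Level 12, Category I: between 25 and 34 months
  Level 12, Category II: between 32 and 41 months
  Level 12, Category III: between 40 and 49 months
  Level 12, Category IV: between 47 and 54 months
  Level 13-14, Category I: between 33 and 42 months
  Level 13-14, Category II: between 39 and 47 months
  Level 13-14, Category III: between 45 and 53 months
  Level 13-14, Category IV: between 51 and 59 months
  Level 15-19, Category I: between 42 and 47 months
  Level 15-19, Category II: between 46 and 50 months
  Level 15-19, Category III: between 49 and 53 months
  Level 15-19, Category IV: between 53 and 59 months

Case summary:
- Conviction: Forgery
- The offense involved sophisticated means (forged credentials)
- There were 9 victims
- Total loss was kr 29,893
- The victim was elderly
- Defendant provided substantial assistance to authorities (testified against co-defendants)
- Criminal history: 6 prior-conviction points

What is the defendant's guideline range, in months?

46-50 months

Base offense level for forgery: 8.
A1 applies: 8 − 3 = 5.
A2 applies (level before this adjustment is 5 ≥ 4, so +4): 5 + 4 = 9.
A3 does not apply.
A4 does not apply.
A5 applies: 9 + 3 = 12.
A6 applies (level before this adjustment is 12 ≥ 7, so +5): 12 + 5 = 17.
A7 applies: 17 + 2 = 19.
A8 does not apply.
Final offense level: 19.
Criminal history: 6 prior points → Category II (5-8).
Level 19 falls in the 15-19 band.
Grid: Level 15-19 × Category II = 46-50 months.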